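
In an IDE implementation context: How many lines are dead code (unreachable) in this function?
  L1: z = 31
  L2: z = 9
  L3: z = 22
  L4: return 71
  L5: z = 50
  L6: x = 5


Analyzing control flow:
  L1: reachable (before return)
  L2: reachable (before return)
  L3: reachable (before return)
  L4: reachable (return statement)
  L5: DEAD (after return at L4)
  L6: DEAD (after return at L4)
Return at L4, total lines = 6
Dead lines: L5 through L6
Count: 2

2


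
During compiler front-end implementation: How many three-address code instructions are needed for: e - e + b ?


Expression: e - e + b
Generating three-address code (respecting * over +/- precedence):
  Instruction 1: t1 = e - e
  Instruction 2: t2 = t1 + b
Total instructions: 2

2


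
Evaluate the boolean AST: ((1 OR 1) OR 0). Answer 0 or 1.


Step 1: Evaluate inner node
  1 OR 1 = 1
Step 2: Evaluate root node
  1 OR 0 = 1

1


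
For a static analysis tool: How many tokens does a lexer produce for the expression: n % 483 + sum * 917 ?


Scanning 'n % 483 + sum * 917'
Token 1: 'n' -> identifier
Token 2: '%' -> operator
Token 3: '483' -> integer_literal
Token 4: '+' -> operator
Token 5: 'sum' -> identifier
Token 6: '*' -> operator
Token 7: '917' -> integer_literal
Total tokens: 7

7


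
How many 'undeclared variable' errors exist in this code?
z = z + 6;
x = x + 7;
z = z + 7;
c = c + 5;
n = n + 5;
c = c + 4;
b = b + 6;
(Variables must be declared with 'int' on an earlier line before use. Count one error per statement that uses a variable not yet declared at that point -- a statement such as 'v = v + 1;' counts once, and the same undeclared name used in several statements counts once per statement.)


Scanning code line by line:
  Line 1: use 'z' -> ERROR (undeclared)
  Line 2: use 'x' -> ERROR (undeclared)
  Line 3: use 'z' -> ERROR (undeclared)
  Line 4: use 'c' -> ERROR (undeclared)
  Line 5: use 'n' -> ERROR (undeclared)
  Line 6: use 'c' -> ERROR (undeclared)
  Line 7: use 'b' -> ERROR (undeclared)
Total undeclared variable errors: 7

7


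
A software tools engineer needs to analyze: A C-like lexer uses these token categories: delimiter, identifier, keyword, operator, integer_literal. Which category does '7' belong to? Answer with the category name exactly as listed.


Token: '7'
Checking categories:
  identifier: no
  integer_literal: YES
  operator: no
  keyword: no
  delimiter: no
Category: integer_literal

integer_literal


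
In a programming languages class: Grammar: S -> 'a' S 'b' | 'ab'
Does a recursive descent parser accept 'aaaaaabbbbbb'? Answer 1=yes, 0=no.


Grammar accepts strings of the form a^n b^n (n >= 1)
Word: 'aaaaaabbbbbb'
Counting: 6 a's and 6 b's
Check: 6 == 6? Yes
Derivation (S -> aSb applied 5 time(s), then S -> ab): S => aSb => aaSbb => aaaSbbb => aaaaSbbbb => aaaaaSbbbbb => aaaaaabbbbbb
Accepted

1


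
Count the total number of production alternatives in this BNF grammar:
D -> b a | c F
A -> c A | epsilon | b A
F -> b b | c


Counting alternatives per rule:
  D: 2 alternative(s)
  A: 3 alternative(s)
  F: 2 alternative(s)
Sum: 2 + 3 + 2 = 7

7


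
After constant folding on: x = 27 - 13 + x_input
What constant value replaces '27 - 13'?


Identifying constant sub-expression:
  Original: x = 27 - 13 + x_input
  27 and 13 are both compile-time constants
  Evaluating: 27 - 13 = 14
  After folding: x = 14 + x_input

14


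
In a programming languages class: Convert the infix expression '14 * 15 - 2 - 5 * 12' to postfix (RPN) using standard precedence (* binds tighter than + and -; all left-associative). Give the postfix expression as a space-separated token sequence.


Applying the shunting-yard algorithm:
  Operand 14 -> output
  Push '*' onto operator stack -> op-stack: [*]
  Operand 15 -> output
  See '-' (prec 1); top '*' (prec 2) >= it -> pop '*' to output
  Push '-' onto operator stack -> op-stack: [-]
  Operand 2 -> output
  See '-' (prec 1); top '-' (prec 1) >= it -> pop '-' to output
  Push '-' onto operator stack -> op-stack: [-]
  Operand 5 -> output
  Push '*' onto operator stack -> op-stack: [-, *]
  Operand 12 -> output
  End of input: pop '*' to output
  End of input: pop '-' to output
Postfix result: 14 15 * 2 - 5 12 * -

14 15 * 2 - 5 12 * -


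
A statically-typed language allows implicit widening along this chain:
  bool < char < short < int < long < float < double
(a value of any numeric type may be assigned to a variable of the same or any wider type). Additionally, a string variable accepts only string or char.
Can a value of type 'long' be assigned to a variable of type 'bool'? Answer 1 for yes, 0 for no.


Target variable type: bool
Source value type: long
Numeric ranks: long=4, bool=0
Widening allowed iff rank(source) <= rank(target): 4 <= 0? No
Result: 0

0


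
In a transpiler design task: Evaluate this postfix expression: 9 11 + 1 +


Processing tokens left to right:
Push 9, Push 11
Pop 9 and 11, compute 9 + 11 = 20, push 20
Push 1
Pop 20 and 1, compute 20 + 1 = 21, push 21
Stack result: 21

21


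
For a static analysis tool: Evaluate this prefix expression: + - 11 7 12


Parsing prefix expression: + - 11 7 12
Step 1: Innermost operation '- 11 7'
  11 - 7 = 4
Step 2: Outer operation '+ [4] 12'
  4 + 12 = 16

16


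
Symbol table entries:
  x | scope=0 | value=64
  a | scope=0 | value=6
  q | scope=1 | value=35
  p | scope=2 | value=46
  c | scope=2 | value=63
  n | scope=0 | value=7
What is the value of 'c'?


Searching symbol table for 'c':
  x | scope=0 | value=64
  a | scope=0 | value=6
  q | scope=1 | value=35
  p | scope=2 | value=46
  c | scope=2 | value=63 <- MATCH
  n | scope=0 | value=7
Found 'c' at scope 2 with value 63

63


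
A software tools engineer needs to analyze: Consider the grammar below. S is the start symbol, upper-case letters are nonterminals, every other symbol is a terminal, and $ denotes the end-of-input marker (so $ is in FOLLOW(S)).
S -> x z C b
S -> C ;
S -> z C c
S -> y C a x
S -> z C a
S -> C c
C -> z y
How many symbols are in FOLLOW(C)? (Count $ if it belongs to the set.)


S is the start symbol and does not occur in any rule body, so FOLLOW(S) = {$}.
Examining every occurrence of C in a rule body:
  S -> x z C b : C is followed by terminal 'b' -> add 'b'
  S -> C ; : C is followed by terminal ';' -> add ';'
  S -> z C c : C is followed by terminal 'c' -> add 'c'
  S -> y C a x : C is followed by terminal 'a' -> add 'a'
  S -> z C a : C is followed by terminal 'a' -> add 'a' (already in the set)
  S -> C c : C is followed by terminal 'c' -> add 'c' (already in the set)
  C -> z y : C does not occur in the body -> contributes nothing
FOLLOW(C) = {;, a, b, c}
Count: 4

4


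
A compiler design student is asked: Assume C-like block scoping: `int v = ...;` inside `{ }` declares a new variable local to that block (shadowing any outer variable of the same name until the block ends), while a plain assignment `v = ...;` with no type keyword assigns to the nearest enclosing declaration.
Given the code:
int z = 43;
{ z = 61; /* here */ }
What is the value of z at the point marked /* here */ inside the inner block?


Analyzing scoping rules:
Outer scope: declares z = 43
Inner block: 'z = 61;' has no type keyword, so it is an assignment to the outer z (no shadowing)
Inside the block, after the assignment -> 61
Result: 61

61


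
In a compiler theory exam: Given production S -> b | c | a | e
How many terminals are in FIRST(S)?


Production: S -> b | c | a | e
Examining each alternative for leading terminals:
  S -> b : first terminal = 'b'
  S -> c : first terminal = 'c'
  S -> a : first terminal = 'a'
  S -> e : first terminal = 'e'
FIRST(S) = {a, b, c, e}
Count: 4

4


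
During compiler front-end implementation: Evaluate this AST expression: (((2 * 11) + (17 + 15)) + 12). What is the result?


Expression: (((2 * 11) + (17 + 15)) + 12)
Evaluating step by step:
  2 * 11 = 22
  17 + 15 = 32
  22 + 32 = 54
  54 + 12 = 66
Result: 66

66


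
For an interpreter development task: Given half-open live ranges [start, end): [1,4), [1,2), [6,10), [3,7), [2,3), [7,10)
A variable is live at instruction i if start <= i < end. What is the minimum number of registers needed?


Live ranges:
  Var0: [1, 4)
  Var1: [1, 2)
  Var2: [6, 10)
  Var3: [3, 7)
  Var4: [2, 3)
  Var5: [7, 10)
Sweep-line events (position, delta, active):
  pos=1 start -> active=1
  pos=1 start -> active=2
  pos=2 end -> active=1
  pos=2 start -> active=2
  pos=3 end -> active=1
  pos=3 start -> active=2
  pos=4 end -> active=1
  pos=6 start -> active=2
  pos=7 end -> active=1
  pos=7 start -> active=2
  pos=10 end -> active=1
  pos=10 end -> active=0
Maximum simultaneous active: 2
Minimum registers needed: 2

2


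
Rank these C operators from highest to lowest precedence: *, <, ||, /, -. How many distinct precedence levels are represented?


Looking up precedence for each operator:
  * -> precedence 6
  < -> precedence 4
  || -> precedence 1
  / -> precedence 6
  - -> precedence 5
Sorted highest to lowest: *, /, -, <, ||
Distinct precedence values: [6, 5, 4, 1]
Number of distinct levels: 4

4


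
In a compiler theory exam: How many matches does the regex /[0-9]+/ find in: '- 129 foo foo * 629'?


Pattern: /[0-9]+/ (int literals)
Input: '- 129 foo foo * 629'
Scanning for matches:
  Match 1: '129'
  Match 2: '629'
Total matches: 2

2


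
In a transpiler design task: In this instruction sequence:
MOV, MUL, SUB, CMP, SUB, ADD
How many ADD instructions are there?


Scanning instruction sequence for ADD:
  Position 1: MOV
  Position 2: MUL
  Position 3: SUB
  Position 4: CMP
  Position 5: SUB
  Position 6: ADD <- MATCH
Matches at positions: [6]
Total ADD count: 1

1


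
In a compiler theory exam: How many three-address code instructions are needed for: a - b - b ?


Expression: a - b - b
Generating three-address code (respecting * over +/- precedence):
  Instruction 1: t1 = a - b
  Instruction 2: t2 = t1 - b
Total instructions: 2

2


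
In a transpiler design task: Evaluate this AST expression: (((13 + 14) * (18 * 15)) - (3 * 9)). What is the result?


Expression: (((13 + 14) * (18 * 15)) - (3 * 9))
Evaluating step by step:
  13 + 14 = 27
  18 * 15 = 270
  27 * 270 = 7290
  3 * 9 = 27
  7290 - 27 = 7263
Result: 7263

7263


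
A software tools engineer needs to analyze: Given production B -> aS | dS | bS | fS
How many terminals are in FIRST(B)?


Production: B -> aS | dS | bS | fS
Examining each alternative for leading terminals:
  B -> aS : first terminal = 'a'
  B -> dS : first terminal = 'd'
  B -> bS : first terminal = 'b'
  B -> fS : first terminal = 'f'
FIRST(B) = {a, b, d, f}
Count: 4

4


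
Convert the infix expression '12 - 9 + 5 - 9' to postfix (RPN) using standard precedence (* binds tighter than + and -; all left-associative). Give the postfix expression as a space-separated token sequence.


Applying the shunting-yard algorithm:
  Operand 12 -> output
  Push '-' onto operator stack -> op-stack: [-]
  Operand 9 -> output
  See '+' (prec 1); top '-' (prec 1) >= it -> pop '-' to output
  Push '+' onto operator stack -> op-stack: [+]
  Operand 5 -> output
  See '-' (prec 1); top '+' (prec 1) >= it -> pop '+' to output
  Push '-' onto operator stack -> op-stack: [-]
  Operand 9 -> output
  End of input: pop '-' to output
Postfix result: 12 9 - 5 + 9 -

12 9 - 5 + 9 -


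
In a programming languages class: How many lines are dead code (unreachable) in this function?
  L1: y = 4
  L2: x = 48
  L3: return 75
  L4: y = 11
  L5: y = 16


Analyzing control flow:
  L1: reachable (before return)
  L2: reachable (before return)
  L3: reachable (return statement)
  L4: DEAD (after return at L3)
  L5: DEAD (after return at L3)
Return at L3, total lines = 5
Dead lines: L4 through L5
Count: 2

2


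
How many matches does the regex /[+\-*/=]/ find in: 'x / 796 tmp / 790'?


Pattern: /[+\-*/=]/ (operators)
Input: 'x / 796 tmp / 790'
Scanning for matches:
  Match 1: '/'
  Match 2: '/'
Total matches: 2

2


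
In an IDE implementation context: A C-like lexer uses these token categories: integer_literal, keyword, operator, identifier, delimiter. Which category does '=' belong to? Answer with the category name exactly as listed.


Token: '='
Checking categories:
  identifier: no
  integer_literal: no
  operator: YES
  keyword: no
  delimiter: no
Category: operator

operator


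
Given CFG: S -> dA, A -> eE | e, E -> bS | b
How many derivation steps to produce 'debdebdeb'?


Grammar: S -> dA, A -> eE | e, E -> bS | b
Deriving 'debdebdeb':
Step 1: S -> dA => dA
Step 2: A -> eE => deE
Step 3: E -> bS => debS
Step 4: S -> dA => debdA
Step 5: A -> eE => debdeE
Step 6: E -> bS => debdebS
Step 7: S -> dA => debdebdA
Step 8: A -> eE => debdebdeE
Step 9: E -> b => debdebdeb
Total derivation steps: 9

9


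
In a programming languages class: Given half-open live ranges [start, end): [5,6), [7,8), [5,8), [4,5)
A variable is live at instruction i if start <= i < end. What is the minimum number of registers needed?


Live ranges:
  Var0: [5, 6)
  Var1: [7, 8)
  Var2: [5, 8)
  Var3: [4, 5)
Sweep-line events (position, delta, active):
  pos=4 start -> active=1
  pos=5 end -> active=0
  pos=5 start -> active=1
  pos=5 start -> active=2
  pos=6 end -> active=1
  pos=7 start -> active=2
  pos=8 end -> active=1
  pos=8 end -> active=0
Maximum simultaneous active: 2
Minimum registers needed: 2

2


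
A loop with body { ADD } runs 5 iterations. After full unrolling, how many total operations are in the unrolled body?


Loop body operations: ADD (1 op per iteration)
Unrolling 5 iterations:
  Iteration 1: ADD (1 ops)
  Iteration 2: ADD (1 ops)
  Iteration 3: ADD (1 ops)
  Iteration 4: ADD (1 ops)
  Iteration 5: ADD (1 ops)
Total: 5 iterations * 1 ops/iter = 5 operations

5


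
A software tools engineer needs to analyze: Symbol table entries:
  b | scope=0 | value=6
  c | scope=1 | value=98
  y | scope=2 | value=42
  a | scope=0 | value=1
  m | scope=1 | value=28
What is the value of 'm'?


Searching symbol table for 'm':
  b | scope=0 | value=6
  c | scope=1 | value=98
  y | scope=2 | value=42
  a | scope=0 | value=1
  m | scope=1 | value=28 <- MATCH
Found 'm' at scope 1 with value 28

28


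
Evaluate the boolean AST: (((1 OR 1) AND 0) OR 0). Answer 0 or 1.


Step 1: Evaluate inner node
  1 OR 1 = 1
Step 2: Evaluate next node
  1 AND 0 = 0
Step 3: Evaluate root node
  0 OR 0 = 0

0


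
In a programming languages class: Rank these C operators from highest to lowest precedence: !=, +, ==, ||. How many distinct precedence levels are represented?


Looking up precedence for each operator:
  != -> precedence 3
  + -> precedence 5
  == -> precedence 3
  || -> precedence 1
Sorted highest to lowest: +, !=, ==, ||
Distinct precedence values: [5, 3, 1]
Number of distinct levels: 3

3


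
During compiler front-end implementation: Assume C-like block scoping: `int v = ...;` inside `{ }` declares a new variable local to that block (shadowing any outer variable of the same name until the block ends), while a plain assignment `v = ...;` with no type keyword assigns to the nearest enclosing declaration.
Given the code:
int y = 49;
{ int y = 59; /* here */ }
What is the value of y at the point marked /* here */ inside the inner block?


Analyzing scoping rules:
Outer scope: declares y = 49
Inner block: 'int y = 59;' declares a NEW y that shadows the outer one
Inside the block the inner declaration is in scope -> 59
Result: 59

59


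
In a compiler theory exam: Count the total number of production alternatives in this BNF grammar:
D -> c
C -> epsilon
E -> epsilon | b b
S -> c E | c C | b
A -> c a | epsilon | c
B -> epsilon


Counting alternatives per rule:
  D: 1 alternative(s)
  C: 1 alternative(s)
  E: 2 alternative(s)
  S: 3 alternative(s)
  A: 3 alternative(s)
  B: 1 alternative(s)
Sum: 1 + 1 + 2 + 3 + 3 + 1 = 11

11


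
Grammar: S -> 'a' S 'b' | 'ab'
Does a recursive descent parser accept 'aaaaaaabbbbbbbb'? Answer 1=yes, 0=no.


Grammar accepts strings of the form a^n b^n (n >= 1)
Word: 'aaaaaaabbbbbbbb'
Counting: 7 a's and 8 b's
Check: 7 == 8? No
Mismatch: a-count != b-count
Rejected

0


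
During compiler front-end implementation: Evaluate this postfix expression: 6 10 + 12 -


Processing tokens left to right:
Push 6, Push 10
Pop 6 and 10, compute 6 + 10 = 16, push 16
Push 12
Pop 16 and 12, compute 16 - 12 = 4, push 4
Stack result: 4

4


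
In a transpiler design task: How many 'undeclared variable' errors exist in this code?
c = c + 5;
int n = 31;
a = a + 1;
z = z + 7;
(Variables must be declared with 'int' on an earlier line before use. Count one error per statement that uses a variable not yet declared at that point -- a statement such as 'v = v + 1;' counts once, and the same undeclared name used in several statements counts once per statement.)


Scanning code line by line:
  Line 1: use 'c' -> ERROR (undeclared)
  Line 2: declare 'n' -> declared = ['n']
  Line 3: use 'a' -> ERROR (undeclared)
  Line 4: use 'z' -> ERROR (undeclared)
Total undeclared variable errors: 3

3


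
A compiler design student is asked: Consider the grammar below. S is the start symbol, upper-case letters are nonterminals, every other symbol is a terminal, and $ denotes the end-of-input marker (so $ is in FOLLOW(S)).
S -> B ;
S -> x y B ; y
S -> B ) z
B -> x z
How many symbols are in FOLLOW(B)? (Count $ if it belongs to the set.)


S is the start symbol and does not occur in any rule body, so FOLLOW(S) = {$}.
Examining every occurrence of B in a rule body:
  S -> B ; : B is followed by terminal ';' -> add ';'
  S -> x y B ; y : B is followed by terminal ';' -> add ';' (already in the set)
  S -> B ) z : B is followed by terminal ')' -> add ')'
  B -> x z : B does not occur in the body -> contributes nothing
FOLLOW(B) = {), ;}
Count: 2

2


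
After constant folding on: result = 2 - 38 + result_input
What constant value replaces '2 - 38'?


Identifying constant sub-expression:
  Original: result = 2 - 38 + result_input
  2 and 38 are both compile-time constants
  Evaluating: 2 - 38 = -36
  After folding: result = -36 + result_input

-36


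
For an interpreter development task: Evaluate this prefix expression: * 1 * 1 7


Parsing prefix expression: * 1 * 1 7
Step 1: Innermost operation '* 1 7'
  1 * 7 = 7
Step 2: Outer operation '* 1 [7]'
  1 * 7 = 7

7


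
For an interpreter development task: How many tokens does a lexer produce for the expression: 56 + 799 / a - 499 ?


Scanning '56 + 799 / a - 499'
Token 1: '56' -> integer_literal
Token 2: '+' -> operator
Token 3: '799' -> integer_literal
Token 4: '/' -> operator
Token 5: 'a' -> identifier
Token 6: '-' -> operator
Token 7: '499' -> integer_literal
Total tokens: 7

7


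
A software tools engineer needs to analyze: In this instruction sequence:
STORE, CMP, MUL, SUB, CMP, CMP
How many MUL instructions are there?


Scanning instruction sequence for MUL:
  Position 1: STORE
  Position 2: CMP
  Position 3: MUL <- MATCH
  Position 4: SUB
  Position 5: CMP
  Position 6: CMP
Matches at positions: [3]
Total MUL count: 1

1


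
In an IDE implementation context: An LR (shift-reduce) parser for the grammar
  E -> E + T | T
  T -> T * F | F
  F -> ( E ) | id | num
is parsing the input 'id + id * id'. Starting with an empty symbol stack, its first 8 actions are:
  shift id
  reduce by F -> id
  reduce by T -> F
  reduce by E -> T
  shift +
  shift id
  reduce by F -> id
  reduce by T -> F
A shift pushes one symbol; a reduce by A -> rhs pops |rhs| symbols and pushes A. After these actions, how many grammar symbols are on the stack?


Tracking the symbol stack through each action:
  Action 1: shift 'id' : push -> stack = [id] (size 1)
  Action 2: reduce by F -> id : pop 1, push F -> stack = [F] (size 1)
  Action 3: reduce by T -> F : pop 1, push T -> stack = [T] (size 1)
  Action 4: reduce by E -> T : pop 1, push E -> stack = [E] (size 1)
  Action 5: shift '+' : push -> stack = [E, +] (size 2)
  Action 6: shift 'id' : push -> stack = [E, +, id] (size 3)
  Action 7: reduce by F -> id : pop 1, push F -> stack = [E, +, F] (size 3)
  Action 8: reduce by T -> F : pop 1, push T -> stack = [E, +, T] (size 3)
Final stack size: 3

3


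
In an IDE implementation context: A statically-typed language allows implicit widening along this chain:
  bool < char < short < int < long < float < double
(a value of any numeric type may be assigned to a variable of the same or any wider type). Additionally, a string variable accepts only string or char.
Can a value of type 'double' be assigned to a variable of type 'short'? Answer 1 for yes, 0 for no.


Target variable type: short
Source value type: double
Numeric ranks: double=6, short=2
Widening allowed iff rank(source) <= rank(target): 6 <= 2? No
Result: 0

0


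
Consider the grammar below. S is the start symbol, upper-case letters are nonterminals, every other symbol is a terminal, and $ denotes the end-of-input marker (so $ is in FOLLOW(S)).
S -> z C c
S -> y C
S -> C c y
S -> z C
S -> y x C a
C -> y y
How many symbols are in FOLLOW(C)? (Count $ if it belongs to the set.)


S is the start symbol and does not occur in any rule body, so FOLLOW(S) = {$}.
Examining every occurrence of C in a rule body:
  S -> z C c : C is followed by terminal 'c' -> add 'c'
  S -> y C : C is at the right end -> add FOLLOW(S) = {$}
  S -> C c y : C is followed by terminal 'c' -> add 'c' (already in the set)
  S -> z C : C is at the right end -> add FOLLOW(S) = {$} (already in the set)
  S -> y x C a : C is followed by terminal 'a' -> add 'a'
  C -> y y : C does not occur in the body -> contributes nothing
FOLLOW(C) = {a, c, $}
Count: 3

3


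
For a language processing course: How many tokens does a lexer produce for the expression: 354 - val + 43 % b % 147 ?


Scanning '354 - val + 43 % b % 147'
Token 1: '354' -> integer_literal
Token 2: '-' -> operator
Token 3: 'val' -> identifier
Token 4: '+' -> operator
Token 5: '43' -> integer_literal
Token 6: '%' -> operator
Token 7: 'b' -> identifier
Token 8: '%' -> operator
Token 9: '147' -> integer_literal
Total tokens: 9

9


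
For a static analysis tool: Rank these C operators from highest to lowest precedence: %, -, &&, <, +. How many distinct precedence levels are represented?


Looking up precedence for each operator:
  % -> precedence 6
  - -> precedence 5
  && -> precedence 2
  < -> precedence 4
  + -> precedence 5
Sorted highest to lowest: %, -, +, <, &&
Distinct precedence values: [6, 5, 4, 2]
Number of distinct levels: 4

4


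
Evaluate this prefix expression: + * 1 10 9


Parsing prefix expression: + * 1 10 9
Step 1: Innermost operation '* 1 10'
  1 * 10 = 10
Step 2: Outer operation '+ [10] 9'
  10 + 9 = 19

19


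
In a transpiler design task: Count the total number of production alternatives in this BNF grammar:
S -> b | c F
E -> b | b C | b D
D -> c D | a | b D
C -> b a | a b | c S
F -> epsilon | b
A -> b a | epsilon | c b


Counting alternatives per rule:
  S: 2 alternative(s)
  E: 3 alternative(s)
  D: 3 alternative(s)
  C: 3 alternative(s)
  F: 2 alternative(s)
  A: 3 alternative(s)
Sum: 2 + 3 + 3 + 3 + 2 + 3 = 16

16


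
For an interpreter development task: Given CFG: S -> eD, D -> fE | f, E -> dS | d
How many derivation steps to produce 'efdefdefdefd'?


Grammar: S -> eD, D -> fE | f, E -> dS | d
Deriving 'efdefdefdefd':
Step 1: S -> eD => eD
Step 2: D -> fE => efE
Step 3: E -> dS => efdS
Step 4: S -> eD => efdeD
Step 5: D -> fE => efdefE
Step 6: E -> dS => efdefdS
Step 7: S -> eD => efdefdeD
Step 8: D -> fE => efdefdefE
Step 9: E -> dS => efdefdefdS
Step 10: S -> eD => efdefdefdeD
Step 11: D -> fE => efdefdefdefE
Step 12: E -> d => efdefdefdefd
Total derivation steps: 12

12


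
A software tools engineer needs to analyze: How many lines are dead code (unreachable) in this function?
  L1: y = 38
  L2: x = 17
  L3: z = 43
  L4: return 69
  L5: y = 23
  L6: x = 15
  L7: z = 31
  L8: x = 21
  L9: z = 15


Analyzing control flow:
  L1: reachable (before return)
  L2: reachable (before return)
  L3: reachable (before return)
  L4: reachable (return statement)
  L5: DEAD (after return at L4)
  L6: DEAD (after return at L4)
  L7: DEAD (after return at L4)
  L8: DEAD (after return at L4)
  L9: DEAD (after return at L4)
Return at L4, total lines = 9
Dead lines: L5 through L9
Count: 5

5


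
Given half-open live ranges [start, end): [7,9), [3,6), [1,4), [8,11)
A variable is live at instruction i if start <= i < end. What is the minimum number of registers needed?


Live ranges:
  Var0: [7, 9)
  Var1: [3, 6)
  Var2: [1, 4)
  Var3: [8, 11)
Sweep-line events (position, delta, active):
  pos=1 start -> active=1
  pos=3 start -> active=2
  pos=4 end -> active=1
  pos=6 end -> active=0
  pos=7 start -> active=1
  pos=8 start -> active=2
  pos=9 end -> active=1
  pos=11 end -> active=0
Maximum simultaneous active: 2
Minimum registers needed: 2

2


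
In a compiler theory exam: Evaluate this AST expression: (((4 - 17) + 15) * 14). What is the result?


Expression: (((4 - 17) + 15) * 14)
Evaluating step by step:
  4 - 17 = -13
  -13 + 15 = 2
  2 * 14 = 28
Result: 28

28


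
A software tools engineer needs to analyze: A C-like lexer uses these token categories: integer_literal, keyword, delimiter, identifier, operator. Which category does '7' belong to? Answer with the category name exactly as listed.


Token: '7'
Checking categories:
  identifier: no
  integer_literal: YES
  operator: no
  keyword: no
  delimiter: no
Category: integer_literal

integer_literal


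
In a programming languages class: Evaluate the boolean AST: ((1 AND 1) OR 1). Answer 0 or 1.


Step 1: Evaluate inner node
  1 AND 1 = 1
Step 2: Evaluate root node
  1 OR 1 = 1

1


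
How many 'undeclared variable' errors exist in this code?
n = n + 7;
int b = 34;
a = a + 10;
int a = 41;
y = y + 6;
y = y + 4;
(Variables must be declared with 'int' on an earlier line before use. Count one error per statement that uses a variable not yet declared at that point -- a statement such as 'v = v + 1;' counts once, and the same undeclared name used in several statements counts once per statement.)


Scanning code line by line:
  Line 1: use 'n' -> ERROR (undeclared)
  Line 2: declare 'b' -> declared = ['b']
  Line 3: use 'a' -> ERROR (undeclared)
  Line 4: declare 'a' -> declared = ['a', 'b']
  Line 5: use 'y' -> ERROR (undeclared)
  Line 6: use 'y' -> ERROR (undeclared)
Total undeclared variable errors: 4

4


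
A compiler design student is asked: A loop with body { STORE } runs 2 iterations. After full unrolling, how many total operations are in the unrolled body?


Loop body operations: STORE (1 op per iteration)
Unrolling 2 iterations:
  Iteration 1: STORE (1 ops)
  Iteration 2: STORE (1 ops)
Total: 2 iterations * 1 ops/iter = 2 operations

2


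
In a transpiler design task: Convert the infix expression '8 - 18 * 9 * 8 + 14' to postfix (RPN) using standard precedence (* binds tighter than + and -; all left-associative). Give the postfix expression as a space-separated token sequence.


Applying the shunting-yard algorithm:
  Operand 8 -> output
  Push '-' onto operator stack -> op-stack: [-]
  Operand 18 -> output
  Push '*' onto operator stack -> op-stack: [-, *]
  Operand 9 -> output
  See '*' (prec 2); top '*' (prec 2) >= it -> pop '*' to output
  Push '*' onto operator stack -> op-stack: [-, *]
  Operand 8 -> output
  See '+' (prec 1); top '*' (prec 2) >= it -> pop '*' to output
  See '+' (prec 1); top '-' (prec 1) >= it -> pop '-' to output
  Push '+' onto operator stack -> op-stack: [+]
  Operand 14 -> output
  End of input: pop '+' to output
Postfix result: 8 18 9 * 8 * - 14 +

8 18 9 * 8 * - 14 +


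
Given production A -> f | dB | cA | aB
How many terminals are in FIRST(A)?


Production: A -> f | dB | cA | aB
Examining each alternative for leading terminals:
  A -> f : first terminal = 'f'
  A -> dB : first terminal = 'd'
  A -> cA : first terminal = 'c'
  A -> aB : first terminal = 'a'
FIRST(A) = {a, c, d, f}
Count: 4

4


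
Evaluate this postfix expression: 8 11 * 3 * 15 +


Processing tokens left to right:
Push 8, Push 11
Pop 8 and 11, compute 8 * 11 = 88, push 88
Push 3
Pop 88 and 3, compute 88 * 3 = 264, push 264
Push 15
Pop 264 and 15, compute 264 + 15 = 279, push 279
Stack result: 279

279


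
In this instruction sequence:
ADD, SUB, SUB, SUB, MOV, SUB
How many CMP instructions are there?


Scanning instruction sequence for CMP:
  Position 1: ADD
  Position 2: SUB
  Position 3: SUB
  Position 4: SUB
  Position 5: MOV
  Position 6: SUB
Matches at positions: []
Total CMP count: 0

0


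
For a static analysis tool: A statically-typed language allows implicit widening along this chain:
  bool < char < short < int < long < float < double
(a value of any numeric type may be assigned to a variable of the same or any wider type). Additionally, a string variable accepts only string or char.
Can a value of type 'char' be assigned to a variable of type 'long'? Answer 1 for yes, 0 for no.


Target variable type: long
Source value type: char
Numeric ranks: char=1, long=4
Widening allowed iff rank(source) <= rank(target): 1 <= 4? Yes
Result: 1

1


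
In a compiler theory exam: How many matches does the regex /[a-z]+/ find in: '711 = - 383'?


Pattern: /[a-z]+/ (identifiers)
Input: '711 = - 383'
Scanning for matches:
Total matches: 0

0


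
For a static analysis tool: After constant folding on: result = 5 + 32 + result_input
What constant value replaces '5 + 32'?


Identifying constant sub-expression:
  Original: result = 5 + 32 + result_input
  5 and 32 are both compile-time constants
  Evaluating: 5 + 32 = 37
  After folding: result = 37 + result_input

37


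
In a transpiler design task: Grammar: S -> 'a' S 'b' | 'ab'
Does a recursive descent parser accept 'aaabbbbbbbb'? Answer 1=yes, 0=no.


Grammar accepts strings of the form a^n b^n (n >= 1)
Word: 'aaabbbbbbbb'
Counting: 3 a's and 8 b's
Check: 3 == 8? No
Mismatch: a-count != b-count
Rejected

0


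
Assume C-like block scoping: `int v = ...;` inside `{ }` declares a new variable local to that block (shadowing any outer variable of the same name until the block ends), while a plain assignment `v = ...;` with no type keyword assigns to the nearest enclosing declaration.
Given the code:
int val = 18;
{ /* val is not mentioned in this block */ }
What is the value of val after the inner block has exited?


Analyzing scoping rules:
Outer scope: declares val = 18
Inner block: val is neither redeclared nor assigned -> unchanged
After the block -> 18
Result: 18

18


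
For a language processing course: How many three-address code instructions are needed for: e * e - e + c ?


Expression: e * e - e + c
Generating three-address code (respecting * over +/- precedence):
  Instruction 1: t1 = e * e
  Instruction 2: t2 = t1 - e
  Instruction 3: t3 = t2 + c
Total instructions: 3

3


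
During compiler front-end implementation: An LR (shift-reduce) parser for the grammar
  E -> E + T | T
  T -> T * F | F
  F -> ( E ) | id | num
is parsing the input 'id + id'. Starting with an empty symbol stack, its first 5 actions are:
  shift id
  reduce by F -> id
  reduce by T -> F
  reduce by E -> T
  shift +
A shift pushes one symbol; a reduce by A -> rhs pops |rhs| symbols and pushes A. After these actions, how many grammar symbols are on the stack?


Tracking the symbol stack through each action:
  Action 1: shift 'id' : push -> stack = [id] (size 1)
  Action 2: reduce by F -> id : pop 1, push F -> stack = [F] (size 1)
  Action 3: reduce by T -> F : pop 1, push T -> stack = [T] (size 1)
  Action 4: reduce by E -> T : pop 1, push E -> stack = [E] (size 1)
  Action 5: shift '+' : push -> stack = [E, +] (size 2)
Final stack size: 2

2


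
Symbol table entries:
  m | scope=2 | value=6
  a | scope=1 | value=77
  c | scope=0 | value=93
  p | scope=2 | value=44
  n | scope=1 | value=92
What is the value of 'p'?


Searching symbol table for 'p':
  m | scope=2 | value=6
  a | scope=1 | value=77
  c | scope=0 | value=93
  p | scope=2 | value=44 <- MATCH
  n | scope=1 | value=92
Found 'p' at scope 2 with value 44

44


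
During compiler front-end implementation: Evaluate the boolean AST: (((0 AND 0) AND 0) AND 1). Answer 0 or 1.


Step 1: Evaluate inner node
  0 AND 0 = 0
Step 2: Evaluate next node
  0 AND 0 = 0
Step 3: Evaluate root node
  0 AND 1 = 0

0


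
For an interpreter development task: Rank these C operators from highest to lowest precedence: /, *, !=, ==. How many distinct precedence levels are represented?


Looking up precedence for each operator:
  / -> precedence 6
  * -> precedence 6
  != -> precedence 3
  == -> precedence 3
Sorted highest to lowest: /, *, !=, ==
Distinct precedence values: [6, 3]
Number of distinct levels: 2

2


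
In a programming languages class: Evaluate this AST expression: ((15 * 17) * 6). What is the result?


Expression: ((15 * 17) * 6)
Evaluating step by step:
  15 * 17 = 255
  255 * 6 = 1530
Result: 1530

1530


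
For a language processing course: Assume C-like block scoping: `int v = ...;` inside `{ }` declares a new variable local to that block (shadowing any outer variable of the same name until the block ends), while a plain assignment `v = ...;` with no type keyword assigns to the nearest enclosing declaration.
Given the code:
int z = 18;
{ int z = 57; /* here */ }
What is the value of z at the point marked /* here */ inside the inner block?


Analyzing scoping rules:
Outer scope: declares z = 18
Inner block: 'int z = 57;' declares a NEW z that shadows the outer one
Inside the block the inner declaration is in scope -> 57
Result: 57

57


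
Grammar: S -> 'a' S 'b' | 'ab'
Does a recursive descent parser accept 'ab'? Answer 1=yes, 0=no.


Grammar accepts strings of the form a^n b^n (n >= 1)
Word: 'ab'
Counting: 1 a's and 1 b's
Check: 1 == 1? Yes
Derivation (S -> aSb applied 0 time(s), then S -> ab): S => ab
Accepted

1


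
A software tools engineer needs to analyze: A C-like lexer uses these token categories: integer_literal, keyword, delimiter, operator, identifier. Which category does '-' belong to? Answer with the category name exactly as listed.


Token: '-'
Checking categories:
  identifier: no
  integer_literal: no
  operator: YES
  keyword: no
  delimiter: no
Category: operator

operator


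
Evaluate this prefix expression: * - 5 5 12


Parsing prefix expression: * - 5 5 12
Step 1: Innermost operation '- 5 5'
  5 - 5 = 0
Step 2: Outer operation '* [0] 12'
  0 * 12 = 0

0


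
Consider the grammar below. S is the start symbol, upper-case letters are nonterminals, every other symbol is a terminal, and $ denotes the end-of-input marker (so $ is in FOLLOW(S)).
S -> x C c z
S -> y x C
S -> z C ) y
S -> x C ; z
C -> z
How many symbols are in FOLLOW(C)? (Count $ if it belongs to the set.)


S is the start symbol and does not occur in any rule body, so FOLLOW(S) = {$}.
Examining every occurrence of C in a rule body:
  S -> x C c z : C is followed by terminal 'c' -> add 'c'
  S -> y x C : C is at the right end -> add FOLLOW(S) = {$}
  S -> z C ) y : C is followed by terminal ')' -> add ')'
  S -> x C ; z : C is followed by terminal ';' -> add ';'
  C -> z : C does not occur in the body -> contributes nothing
FOLLOW(C) = {), ;, c, $}
Count: 4

4


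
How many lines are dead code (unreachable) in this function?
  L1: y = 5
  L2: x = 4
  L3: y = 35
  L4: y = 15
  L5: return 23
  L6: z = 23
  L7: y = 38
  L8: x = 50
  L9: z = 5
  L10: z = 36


Analyzing control flow:
  L1: reachable (before return)
  L2: reachable (before return)
  L3: reachable (before return)
  L4: reachable (before return)
  L5: reachable (return statement)
  L6: DEAD (after return at L5)
  L7: DEAD (after return at L5)
  L8: DEAD (after return at L5)
  L9: DEAD (after return at L5)
  L10: DEAD (after return at L5)
Return at L5, total lines = 10
Dead lines: L6 through L10
Count: 5

5


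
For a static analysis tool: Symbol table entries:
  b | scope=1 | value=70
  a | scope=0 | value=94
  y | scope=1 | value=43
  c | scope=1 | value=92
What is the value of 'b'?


Searching symbol table for 'b':
  b | scope=1 | value=70 <- MATCH
  a | scope=0 | value=94
  y | scope=1 | value=43
  c | scope=1 | value=92
Found 'b' at scope 1 with value 70

70


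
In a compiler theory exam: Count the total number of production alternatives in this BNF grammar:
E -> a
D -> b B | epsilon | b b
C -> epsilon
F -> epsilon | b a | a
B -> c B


Counting alternatives per rule:
  E: 1 alternative(s)
  D: 3 alternative(s)
  C: 1 alternative(s)
  F: 3 alternative(s)
  B: 1 alternative(s)
Sum: 1 + 3 + 1 + 3 + 1 = 9

9


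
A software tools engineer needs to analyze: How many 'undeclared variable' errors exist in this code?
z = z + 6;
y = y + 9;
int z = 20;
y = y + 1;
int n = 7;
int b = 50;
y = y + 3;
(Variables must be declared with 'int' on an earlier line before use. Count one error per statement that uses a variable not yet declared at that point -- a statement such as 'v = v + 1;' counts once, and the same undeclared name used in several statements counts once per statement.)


Scanning code line by line:
  Line 1: use 'z' -> ERROR (undeclared)
  Line 2: use 'y' -> ERROR (undeclared)
  Line 3: declare 'z' -> declared = ['z']
  Line 4: use 'y' -> ERROR (undeclared)
  Line 5: declare 'n' -> declared = ['n', 'z']
  Line 6: declare 'b' -> declared = ['b', 'n', 'z']
  Line 7: use 'y' -> ERROR (undeclared)
Total undeclared variable errors: 4

4


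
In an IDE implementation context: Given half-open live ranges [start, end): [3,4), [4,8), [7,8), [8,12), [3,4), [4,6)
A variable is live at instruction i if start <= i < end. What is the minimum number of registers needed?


Live ranges:
  Var0: [3, 4)
  Var1: [4, 8)
  Var2: [7, 8)
  Var3: [8, 12)
  Var4: [3, 4)
  Var5: [4, 6)
Sweep-line events (position, delta, active):
  pos=3 start -> active=1
  pos=3 start -> active=2
  pos=4 end -> active=1
  pos=4 end -> active=0
  pos=4 start -> active=1
  pos=4 start -> active=2
  pos=6 end -> active=1
  pos=7 start -> active=2
  pos=8 end -> active=1
  pos=8 end -> active=0
  pos=8 start -> active=1
  pos=12 end -> active=0
Maximum simultaneous active: 2
Minimum registers needed: 2

2


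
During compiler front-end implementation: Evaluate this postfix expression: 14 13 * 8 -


Processing tokens left to right:
Push 14, Push 13
Pop 14 and 13, compute 14 * 13 = 182, push 182
Push 8
Pop 182 and 8, compute 182 - 8 = 174, push 174
Stack result: 174

174


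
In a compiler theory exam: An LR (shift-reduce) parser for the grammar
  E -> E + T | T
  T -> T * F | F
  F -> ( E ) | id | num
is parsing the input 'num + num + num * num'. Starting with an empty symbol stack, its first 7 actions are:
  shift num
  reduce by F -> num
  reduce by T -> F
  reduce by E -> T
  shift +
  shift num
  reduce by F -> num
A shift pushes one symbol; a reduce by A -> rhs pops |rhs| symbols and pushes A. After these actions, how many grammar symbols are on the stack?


Tracking the symbol stack through each action:
  Action 1: shift 'num' : push -> stack = [num] (size 1)
  Action 2: reduce by F -> num : pop 1, push F -> stack = [F] (size 1)
  Action 3: reduce by T -> F : pop 1, push T -> stack = [T] (size 1)
  Action 4: reduce by E -> T : pop 1, push E -> stack = [E] (size 1)
  Action 5: shift '+' : push -> stack = [E, +] (size 2)
  Action 6: shift 'num' : push -> stack = [E, +, num] (size 3)
  Action 7: reduce by F -> num : pop 1, push F -> stack = [E, +, F] (size 3)
Final stack size: 3

3


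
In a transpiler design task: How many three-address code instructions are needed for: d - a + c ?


Expression: d - a + c
Generating three-address code (respecting * over +/- precedence):
  Instruction 1: t1 = d - a
  Instruction 2: t2 = t1 + c
Total instructions: 2

2


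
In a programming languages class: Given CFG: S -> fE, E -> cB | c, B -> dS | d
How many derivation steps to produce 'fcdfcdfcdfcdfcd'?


Grammar: S -> fE, E -> cB | c, B -> dS | d
Deriving 'fcdfcdfcdfcdfcd':
Step 1: S -> fE => fE
Step 2: E -> cB => fcB
Step 3: B -> dS => fcdS
Step 4: S -> fE => fcdfE
Step 5: E -> cB => fcdfcB
Step 6: B -> dS => fcdfcdS
Step 7: S -> fE => fcdfcdfE
Step 8: E -> cB => fcdfcdfcB
Step 9: B -> dS => fcdfcdfcdS
Step 10: S -> fE => fcdfcdfcdfE
Step 11: E -> cB => fcdfcdfcdfcB
Step 12: B -> dS => fcdfcdfcdfcdS
Step 13: S -> fE => fcdfcdfcdfcdfE
Step 14: E -> cB => fcdfcdfcdfcdfcB
Step 15: B -> d => fcdfcdfcdfcdfcd
Total derivation steps: 15

15
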